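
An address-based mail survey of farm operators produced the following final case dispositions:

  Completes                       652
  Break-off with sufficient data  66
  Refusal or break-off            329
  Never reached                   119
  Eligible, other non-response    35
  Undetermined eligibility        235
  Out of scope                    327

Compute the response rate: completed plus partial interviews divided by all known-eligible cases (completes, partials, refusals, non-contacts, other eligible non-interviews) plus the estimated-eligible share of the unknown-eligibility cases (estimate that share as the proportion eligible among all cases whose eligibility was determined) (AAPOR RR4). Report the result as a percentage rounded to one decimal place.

51.8%

Num = 652 + 66 = 718
Known eligible = 652 + 66 + 329 + 119 + 35 = 1201
e = 1201 / (1201 + 327) = 1201 / 1528 = 0.7860
e × U = 0.7860 × 235 = 184.71
Denom = 1201 + 184.71 = 1385.71
RR4 = 718 / 1385.71 = 0.5181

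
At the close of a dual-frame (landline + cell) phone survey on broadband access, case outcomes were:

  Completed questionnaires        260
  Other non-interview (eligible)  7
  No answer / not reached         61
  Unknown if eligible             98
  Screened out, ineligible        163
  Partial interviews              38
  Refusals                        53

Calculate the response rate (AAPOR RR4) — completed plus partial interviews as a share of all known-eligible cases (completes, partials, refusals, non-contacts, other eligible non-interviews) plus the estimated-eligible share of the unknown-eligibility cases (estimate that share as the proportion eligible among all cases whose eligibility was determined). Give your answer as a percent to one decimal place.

Numerator: 260 + 38 = 298
Determined eligible: 260 + 38 + 53 + 61 + 7 = 419
e = 419 / (419 + 163) = 419 / 582 = 0.7199
Eligible share of unknowns: 0.7199 × 98 = 70.55
Denominator: 419 + 70.55 = 489.55
RR4 = 298 / 489.55 = 0.6087

60.9%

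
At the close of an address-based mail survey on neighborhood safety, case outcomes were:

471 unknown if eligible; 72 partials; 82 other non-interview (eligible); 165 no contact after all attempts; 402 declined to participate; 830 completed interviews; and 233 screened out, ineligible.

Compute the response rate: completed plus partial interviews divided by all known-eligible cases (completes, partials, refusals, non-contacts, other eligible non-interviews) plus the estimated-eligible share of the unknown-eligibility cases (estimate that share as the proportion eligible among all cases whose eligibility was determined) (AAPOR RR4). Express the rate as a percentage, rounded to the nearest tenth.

Numerator → 830 + 72 = 902
Determined eligible → 830 + 72 + 402 + 165 + 82 = 1551
e = 1551 / (1551 + 233) = 1551 / 1784 = 0.8694
Estimated eligible among unknowns → 0.8694 × 471 = 409.49
Denom → 1551 + 409.49 = 1960.49
RR4 = 902 / 1960.49 = 0.4601

46.0%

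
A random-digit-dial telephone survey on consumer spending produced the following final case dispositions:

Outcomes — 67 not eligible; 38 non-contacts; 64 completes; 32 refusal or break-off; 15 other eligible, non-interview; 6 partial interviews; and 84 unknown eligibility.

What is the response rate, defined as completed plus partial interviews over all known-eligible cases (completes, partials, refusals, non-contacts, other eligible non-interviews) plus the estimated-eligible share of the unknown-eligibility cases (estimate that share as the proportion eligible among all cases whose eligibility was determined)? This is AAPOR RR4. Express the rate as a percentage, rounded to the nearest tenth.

32.8%

Num: 64 + 6 = 70
Known eligible: 64 + 6 + 32 + 38 + 15 = 155
e = 155 / (155 + 67) = 155 / 222 = 0.6982
Estimated eligible among unknowns: 0.6982 × 84 = 58.65
Denom: 155 + 58.65 = 213.65
RR4 = 70 / 213.65 = 0.3276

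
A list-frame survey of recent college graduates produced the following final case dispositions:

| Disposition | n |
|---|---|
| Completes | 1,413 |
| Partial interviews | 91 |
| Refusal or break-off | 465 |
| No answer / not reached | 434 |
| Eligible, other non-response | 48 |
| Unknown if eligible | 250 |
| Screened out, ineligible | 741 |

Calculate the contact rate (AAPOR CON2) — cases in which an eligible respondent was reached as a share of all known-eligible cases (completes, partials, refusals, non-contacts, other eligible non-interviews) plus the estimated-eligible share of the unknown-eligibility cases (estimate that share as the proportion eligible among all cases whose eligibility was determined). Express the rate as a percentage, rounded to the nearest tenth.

76.3%

Num: 1413 + 91 + 465 + 48 = 2017
Determined eligible: 1413 + 91 + 465 + 434 + 48 = 2451
e = 2451 / (2451 + 741) = 2451 / 3192 = 0.7679
e × U: 0.7679 × 250 = 191.97
Denominator: 2451 + 191.97 = 2642.97
CON2 = 2017 / 2642.97 = 0.7632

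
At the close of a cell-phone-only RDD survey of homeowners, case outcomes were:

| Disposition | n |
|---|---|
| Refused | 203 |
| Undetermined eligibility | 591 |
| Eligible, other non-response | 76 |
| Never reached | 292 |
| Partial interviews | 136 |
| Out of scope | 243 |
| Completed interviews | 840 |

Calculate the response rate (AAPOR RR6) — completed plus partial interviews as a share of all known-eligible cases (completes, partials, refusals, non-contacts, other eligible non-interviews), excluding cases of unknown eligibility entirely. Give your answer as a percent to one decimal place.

Num = 840 + 136 = 976
Denominator = 840 + 136 + 203 + 292 + 76 = 1547
RR6 = 976 / 1547 = 0.6309

63.1%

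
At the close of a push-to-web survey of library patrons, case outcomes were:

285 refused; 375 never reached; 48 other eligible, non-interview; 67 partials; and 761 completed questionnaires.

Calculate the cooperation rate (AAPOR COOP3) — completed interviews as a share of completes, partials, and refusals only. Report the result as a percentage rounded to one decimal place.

Top: 761
Denom: 761 + 67 + 285 = 1113
COOP3 = 761 / 1113 = 0.6837

68.4%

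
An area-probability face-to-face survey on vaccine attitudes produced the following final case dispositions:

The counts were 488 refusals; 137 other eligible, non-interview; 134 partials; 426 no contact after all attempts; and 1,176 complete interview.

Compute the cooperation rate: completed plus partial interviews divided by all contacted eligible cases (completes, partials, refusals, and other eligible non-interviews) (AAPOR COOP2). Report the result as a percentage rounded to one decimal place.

Num: 1176 + 134 = 1310
Denom: 1176 + 134 + 488 + 137 = 1935
COOP2 = 1310 / 1935 = 0.6770

67.7%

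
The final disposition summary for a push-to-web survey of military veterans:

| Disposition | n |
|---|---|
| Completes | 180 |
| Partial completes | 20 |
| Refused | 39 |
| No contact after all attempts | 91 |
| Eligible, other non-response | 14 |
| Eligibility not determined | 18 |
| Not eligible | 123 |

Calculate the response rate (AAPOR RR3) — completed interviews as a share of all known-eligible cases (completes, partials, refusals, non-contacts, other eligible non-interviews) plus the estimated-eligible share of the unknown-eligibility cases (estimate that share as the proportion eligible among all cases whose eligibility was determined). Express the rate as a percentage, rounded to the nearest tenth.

Numerator: 180
Eligible (known): 180 + 20 + 39 + 91 + 14 = 344
e = 344 / (344 + 123) = 344 / 467 = 0.7366
Eligible share of unknowns: 0.7366 × 18 = 13.26
Base: 344 + 13.26 = 357.26
RR3 = 180 / 357.26 = 0.5038

50.4%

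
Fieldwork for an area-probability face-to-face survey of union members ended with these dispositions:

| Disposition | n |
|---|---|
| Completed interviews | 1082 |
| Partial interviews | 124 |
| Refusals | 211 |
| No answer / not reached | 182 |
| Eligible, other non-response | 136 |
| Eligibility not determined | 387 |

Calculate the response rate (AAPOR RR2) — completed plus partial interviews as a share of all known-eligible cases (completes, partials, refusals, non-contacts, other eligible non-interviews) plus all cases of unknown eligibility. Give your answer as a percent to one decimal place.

56.8%

Numerator → 1082 + 124 = 1206
Denom → 1082 + 124 + 211 + 182 + 136 + 387 = 2122
RR2 = 1206 / 2122 = 0.5683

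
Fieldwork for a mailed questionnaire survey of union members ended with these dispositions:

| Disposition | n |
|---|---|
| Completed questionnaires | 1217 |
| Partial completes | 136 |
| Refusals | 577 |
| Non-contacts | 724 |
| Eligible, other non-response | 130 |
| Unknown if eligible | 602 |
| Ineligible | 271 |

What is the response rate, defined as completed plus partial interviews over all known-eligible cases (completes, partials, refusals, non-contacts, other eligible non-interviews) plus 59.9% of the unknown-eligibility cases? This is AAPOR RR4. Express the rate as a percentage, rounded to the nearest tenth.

Num → 1217 + 136 = 1353
Eligible (known) → 1217 + 136 + 577 + 724 + 130 = 2784
e × U → 0.5990 × 602 = 360.60
Denominator → 2784 + 360.60 = 3144.60
RR4 = 1353 / 3144.60 = 0.4303

43.0%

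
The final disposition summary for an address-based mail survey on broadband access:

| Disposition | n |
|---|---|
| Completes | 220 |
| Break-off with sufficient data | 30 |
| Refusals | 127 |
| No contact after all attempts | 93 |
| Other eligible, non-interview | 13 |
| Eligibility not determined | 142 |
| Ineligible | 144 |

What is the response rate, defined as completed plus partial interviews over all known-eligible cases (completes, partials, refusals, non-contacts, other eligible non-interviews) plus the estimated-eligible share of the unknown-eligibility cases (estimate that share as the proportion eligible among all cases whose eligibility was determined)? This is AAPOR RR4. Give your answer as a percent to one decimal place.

Numerator → 220 + 30 = 250
Determined eligible → 220 + 30 + 127 + 93 + 13 = 483
e = 483 / (483 + 144) = 483 / 627 = 0.7703
e × U → 0.7703 × 142 = 109.38
Denom → 483 + 109.38 = 592.38
RR4 = 250 / 592.38 = 0.4220

42.2%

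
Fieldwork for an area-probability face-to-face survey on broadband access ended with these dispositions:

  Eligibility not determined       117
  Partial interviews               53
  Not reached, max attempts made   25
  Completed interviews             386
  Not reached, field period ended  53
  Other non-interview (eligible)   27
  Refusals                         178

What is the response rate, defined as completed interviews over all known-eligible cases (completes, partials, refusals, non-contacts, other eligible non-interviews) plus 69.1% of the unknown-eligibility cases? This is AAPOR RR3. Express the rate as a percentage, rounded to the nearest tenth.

Never reached = 53 + 25 = 78
Num: 386
Eligible (known): 386 + 53 + 178 + 78 + 27 = 722
Eligible share of unknowns: 0.6910 × 117 = 80.85
Denominator: 722 + 80.85 = 802.85
RR3 = 386 / 802.85 = 0.4808

48.1%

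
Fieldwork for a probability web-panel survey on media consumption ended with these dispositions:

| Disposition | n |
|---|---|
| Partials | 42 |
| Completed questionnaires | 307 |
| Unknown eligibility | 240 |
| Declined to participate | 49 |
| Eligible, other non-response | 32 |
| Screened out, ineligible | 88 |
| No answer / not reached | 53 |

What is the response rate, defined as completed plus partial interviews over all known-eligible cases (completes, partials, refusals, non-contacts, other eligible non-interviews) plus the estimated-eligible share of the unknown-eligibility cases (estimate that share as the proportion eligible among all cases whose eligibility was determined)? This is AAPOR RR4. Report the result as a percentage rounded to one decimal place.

Num = 307 + 42 = 349
Determined eligible = 307 + 42 + 49 + 53 + 32 = 483
e = 483 / (483 + 88) = 483 / 571 = 0.8459
e × U = 0.8459 × 240 = 203.02
Denom = 483 + 203.02 = 686.02
RR4 = 349 / 686.02 = 0.5087

50.9%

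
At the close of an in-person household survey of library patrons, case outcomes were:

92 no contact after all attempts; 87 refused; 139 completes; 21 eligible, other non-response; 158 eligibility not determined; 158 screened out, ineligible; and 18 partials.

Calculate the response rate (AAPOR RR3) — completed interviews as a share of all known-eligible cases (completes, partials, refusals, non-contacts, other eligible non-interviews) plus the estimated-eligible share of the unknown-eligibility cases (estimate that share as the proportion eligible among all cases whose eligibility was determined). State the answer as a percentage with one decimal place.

Top → 139
Known eligible → 139 + 18 + 87 + 92 + 21 = 357
e = 357 / (357 + 158) = 357 / 515 = 0.6932
Estimated eligible among unknowns → 0.6932 × 158 = 109.53
Denom → 357 + 109.53 = 466.53
RR3 = 139 / 466.53 = 0.2979

29.8%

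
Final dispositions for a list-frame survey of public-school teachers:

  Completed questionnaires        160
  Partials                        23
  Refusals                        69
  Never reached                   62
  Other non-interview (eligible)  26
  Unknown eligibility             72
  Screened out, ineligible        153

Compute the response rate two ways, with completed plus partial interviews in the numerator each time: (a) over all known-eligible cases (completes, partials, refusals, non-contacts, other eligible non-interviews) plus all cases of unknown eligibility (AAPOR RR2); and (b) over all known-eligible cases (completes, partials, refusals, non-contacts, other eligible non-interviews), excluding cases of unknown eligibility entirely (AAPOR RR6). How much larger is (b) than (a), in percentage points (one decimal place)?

9.4

Num = 160 + 23 = 183
Denominator = 160 + 23 + 69 + 62 + 26 + 72 = 412
RR2 = 183 / 412 = 0.4442
Denominator = 160 + 23 + 69 + 62 + 26 = 340
RR6 = 183 / 340 = 0.5382
Difference = 53.82 − 44.42 = 9.40 percentage points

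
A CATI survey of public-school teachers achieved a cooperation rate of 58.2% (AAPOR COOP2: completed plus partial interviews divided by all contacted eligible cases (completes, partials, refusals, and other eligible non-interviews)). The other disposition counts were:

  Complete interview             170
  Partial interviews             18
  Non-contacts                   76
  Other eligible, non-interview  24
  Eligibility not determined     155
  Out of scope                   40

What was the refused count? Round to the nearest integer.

111

Numerator: 170 + 18 = 188
COOP2 = 188 / D = 0.582
D = 188 / 0.582 = 323.0
Remaining denominator categories sum to 212
refused = 323.0 − 212 ≈ 111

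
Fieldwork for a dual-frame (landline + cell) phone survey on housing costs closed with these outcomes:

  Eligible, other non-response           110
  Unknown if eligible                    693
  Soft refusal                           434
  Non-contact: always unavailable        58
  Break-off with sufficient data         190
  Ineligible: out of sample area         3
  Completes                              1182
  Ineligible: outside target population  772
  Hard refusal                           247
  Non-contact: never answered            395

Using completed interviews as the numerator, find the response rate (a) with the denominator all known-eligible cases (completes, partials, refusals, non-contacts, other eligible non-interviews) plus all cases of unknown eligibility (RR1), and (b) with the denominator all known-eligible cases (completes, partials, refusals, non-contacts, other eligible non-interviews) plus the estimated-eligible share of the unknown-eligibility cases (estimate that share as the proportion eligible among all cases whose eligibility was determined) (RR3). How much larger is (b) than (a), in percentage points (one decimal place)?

Refused = 247 + 434 = 681
No answer / not reached = 395 + 58 = 453
Not eligible = 772 + 3 = 775
Numerator = 1182
Denominator = 1182 + 190 + 681 + 453 + 110 + 693 = 3309
RR1 = 1182 / 3309 = 0.3572
Determined eligible = 1182 + 190 + 681 + 453 + 110 = 2616
e = 2616 / (2616 + 775) = 2616 / 3391 = 0.7715
e × U = 0.7715 × 693 = 534.65
Denominator = 2616 + 534.65 = 3150.65
RR3 = 1182 / 3150.65 = 0.3752
Difference = 37.52 − 35.72 = 1.80 percentage points

1.8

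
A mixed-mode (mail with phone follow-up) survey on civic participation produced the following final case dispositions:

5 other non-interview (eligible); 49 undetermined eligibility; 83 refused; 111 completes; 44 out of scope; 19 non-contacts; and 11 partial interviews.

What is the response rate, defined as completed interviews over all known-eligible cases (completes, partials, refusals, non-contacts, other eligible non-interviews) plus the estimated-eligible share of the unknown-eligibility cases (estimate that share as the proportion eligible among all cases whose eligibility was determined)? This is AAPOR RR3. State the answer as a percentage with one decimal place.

Num = 111
Determined eligible = 111 + 11 + 83 + 19 + 5 = 229
e = 229 / (229 + 44) = 229 / 273 = 0.8388
Eligible share of unknowns = 0.8388 × 49 = 41.10
Denominator = 229 + 41.10 = 270.10
RR3 = 111 / 270.10 = 0.4110

41.1%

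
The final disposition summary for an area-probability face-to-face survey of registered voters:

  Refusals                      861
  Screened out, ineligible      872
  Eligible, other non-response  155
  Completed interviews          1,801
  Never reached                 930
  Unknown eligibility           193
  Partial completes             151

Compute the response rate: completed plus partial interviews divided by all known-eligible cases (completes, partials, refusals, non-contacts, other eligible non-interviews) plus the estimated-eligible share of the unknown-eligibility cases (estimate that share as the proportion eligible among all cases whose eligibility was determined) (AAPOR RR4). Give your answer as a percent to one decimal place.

Numerator: 1801 + 151 = 1952
Eligible (known): 1801 + 151 + 861 + 930 + 155 = 3898
e = 3898 / (3898 + 872) = 3898 / 4770 = 0.8172
Estimated eligible among unknowns: 0.8172 × 193 = 157.72
Base: 3898 + 157.72 = 4055.72
RR4 = 1952 / 4055.72 = 0.4813

48.1%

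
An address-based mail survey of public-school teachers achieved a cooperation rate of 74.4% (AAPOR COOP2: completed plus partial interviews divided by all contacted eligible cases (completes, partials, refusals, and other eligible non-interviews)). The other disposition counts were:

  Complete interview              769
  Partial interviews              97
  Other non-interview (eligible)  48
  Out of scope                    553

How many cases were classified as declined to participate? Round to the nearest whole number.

Top → 769 + 97 = 866
COOP2 = 866 / D = 0.744
D = 866 / 0.744 = 1164.0
Other denominator terms total 914
declined to participate = 1164.0 − 914 ≈ 250

250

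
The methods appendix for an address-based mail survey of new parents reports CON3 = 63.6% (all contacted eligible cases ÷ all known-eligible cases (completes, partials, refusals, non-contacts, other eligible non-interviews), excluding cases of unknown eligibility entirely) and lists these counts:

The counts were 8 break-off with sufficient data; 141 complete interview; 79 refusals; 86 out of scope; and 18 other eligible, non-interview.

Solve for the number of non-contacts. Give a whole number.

Top → 141 + 8 + 79 + 18 = 246
CON3 = 246 / D = 0.636
D = 246 / 0.636 = 386.8
Other denominator terms total 246
non-contacts = 386.8 − 246 ≈ 141

141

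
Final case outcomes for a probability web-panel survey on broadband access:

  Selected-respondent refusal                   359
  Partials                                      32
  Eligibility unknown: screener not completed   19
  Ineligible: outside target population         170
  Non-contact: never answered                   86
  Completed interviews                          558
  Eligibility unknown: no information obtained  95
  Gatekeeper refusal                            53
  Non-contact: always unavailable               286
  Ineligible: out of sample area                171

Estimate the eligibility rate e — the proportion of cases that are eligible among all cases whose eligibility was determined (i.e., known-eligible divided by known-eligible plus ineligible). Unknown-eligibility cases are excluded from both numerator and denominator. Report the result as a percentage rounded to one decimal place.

80.1%

Refused = 53 + 359 = 412
No contact after all attempts = 86 + 286 = 372
Undetermined eligibility = 19 + 95 = 114
Ineligible = 170 + 171 = 341
Eligible (known): 558 + 32 + 412 + 372 = 1374
e = 1374 / (1374 + 341) = 1374 / 1715 = 0.8012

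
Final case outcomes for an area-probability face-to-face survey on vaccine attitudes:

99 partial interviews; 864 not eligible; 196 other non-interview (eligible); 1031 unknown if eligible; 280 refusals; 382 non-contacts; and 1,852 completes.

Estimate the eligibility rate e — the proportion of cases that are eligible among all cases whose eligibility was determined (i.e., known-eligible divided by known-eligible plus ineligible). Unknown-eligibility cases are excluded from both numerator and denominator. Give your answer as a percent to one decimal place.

Eligible (known) = 1852 + 99 + 280 + 382 + 196 = 2809
e = 2809 / (2809 + 864) = 2809 / 3673 = 0.7648

76.5%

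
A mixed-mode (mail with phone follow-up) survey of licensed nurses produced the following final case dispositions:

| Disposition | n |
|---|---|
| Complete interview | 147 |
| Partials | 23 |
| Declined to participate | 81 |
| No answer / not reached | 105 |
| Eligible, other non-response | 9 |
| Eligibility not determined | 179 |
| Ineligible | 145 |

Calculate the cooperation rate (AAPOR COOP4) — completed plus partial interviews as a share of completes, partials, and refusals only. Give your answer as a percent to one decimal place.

67.7%

Num → 147 + 23 = 170
Base → 147 + 23 + 81 = 251
COOP4 = 170 / 251 = 0.6773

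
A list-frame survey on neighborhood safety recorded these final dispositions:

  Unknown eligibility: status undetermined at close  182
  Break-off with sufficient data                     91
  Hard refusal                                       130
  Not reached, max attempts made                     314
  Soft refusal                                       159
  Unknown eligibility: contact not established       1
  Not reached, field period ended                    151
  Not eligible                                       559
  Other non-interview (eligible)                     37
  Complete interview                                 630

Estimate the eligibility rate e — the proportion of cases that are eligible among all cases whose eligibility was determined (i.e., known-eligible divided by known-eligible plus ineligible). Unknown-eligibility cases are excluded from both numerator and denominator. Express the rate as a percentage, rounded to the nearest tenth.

73.0%

Refusals = 130 + 159 = 289
No contact after all attempts = 151 + 314 = 465
Undetermined eligibility = 1 + 182 = 183
Known eligible: 630 + 91 + 289 + 465 + 37 = 1512
e = 1512 / (1512 + 559) = 1512 / 2071 = 0.7301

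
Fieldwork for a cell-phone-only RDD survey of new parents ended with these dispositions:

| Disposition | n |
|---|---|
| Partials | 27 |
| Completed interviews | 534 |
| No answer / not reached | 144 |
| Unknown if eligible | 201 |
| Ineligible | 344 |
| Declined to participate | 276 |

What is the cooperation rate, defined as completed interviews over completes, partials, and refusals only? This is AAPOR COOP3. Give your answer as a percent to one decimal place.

Num = 534
Denominator = 534 + 27 + 276 = 837
COOP3 = 534 / 837 = 0.6380

63.8%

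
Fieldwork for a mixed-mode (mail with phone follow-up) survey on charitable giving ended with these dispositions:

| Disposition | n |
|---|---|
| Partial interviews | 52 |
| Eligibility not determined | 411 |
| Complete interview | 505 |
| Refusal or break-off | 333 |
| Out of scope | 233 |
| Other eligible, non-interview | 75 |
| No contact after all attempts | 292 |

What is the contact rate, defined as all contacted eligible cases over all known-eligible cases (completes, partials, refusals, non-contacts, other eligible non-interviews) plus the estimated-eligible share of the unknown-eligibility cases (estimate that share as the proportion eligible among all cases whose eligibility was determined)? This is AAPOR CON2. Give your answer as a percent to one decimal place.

Top = 505 + 52 + 333 + 75 = 965
Determined eligible = 505 + 52 + 333 + 292 + 75 = 1257
e = 1257 / (1257 + 233) = 1257 / 1490 = 0.8436
Eligible share of unknowns = 0.8436 × 411 = 346.72
Denominator = 1257 + 346.72 = 1603.72
CON2 = 965 / 1603.72 = 0.6017

60.2%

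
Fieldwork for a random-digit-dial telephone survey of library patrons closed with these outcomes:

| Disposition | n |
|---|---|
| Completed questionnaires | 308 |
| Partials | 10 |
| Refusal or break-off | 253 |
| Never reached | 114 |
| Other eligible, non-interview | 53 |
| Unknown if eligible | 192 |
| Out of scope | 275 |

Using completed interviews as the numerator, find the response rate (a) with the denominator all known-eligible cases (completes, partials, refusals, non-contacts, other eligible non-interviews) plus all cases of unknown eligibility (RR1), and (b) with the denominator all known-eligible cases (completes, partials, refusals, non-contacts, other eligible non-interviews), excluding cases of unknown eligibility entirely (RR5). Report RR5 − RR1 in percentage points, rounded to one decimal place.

Numerator: 308
Denom: 308 + 10 + 253 + 114 + 53 + 192 = 930
RR1 = 308 / 930 = 0.3312
Denom: 308 + 10 + 253 + 114 + 53 = 738
RR5 = 308 / 738 = 0.4173
Difference = 41.73 − 33.12 = 8.61 percentage points

8.6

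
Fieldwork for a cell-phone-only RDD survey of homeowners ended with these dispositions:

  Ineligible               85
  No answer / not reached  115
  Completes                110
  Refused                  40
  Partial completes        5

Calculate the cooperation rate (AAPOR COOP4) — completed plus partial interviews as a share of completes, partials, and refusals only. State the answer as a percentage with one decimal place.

Top = 110 + 5 = 115
Denom = 110 + 5 + 40 = 155
COOP4 = 115 / 155 = 0.7419

74.2%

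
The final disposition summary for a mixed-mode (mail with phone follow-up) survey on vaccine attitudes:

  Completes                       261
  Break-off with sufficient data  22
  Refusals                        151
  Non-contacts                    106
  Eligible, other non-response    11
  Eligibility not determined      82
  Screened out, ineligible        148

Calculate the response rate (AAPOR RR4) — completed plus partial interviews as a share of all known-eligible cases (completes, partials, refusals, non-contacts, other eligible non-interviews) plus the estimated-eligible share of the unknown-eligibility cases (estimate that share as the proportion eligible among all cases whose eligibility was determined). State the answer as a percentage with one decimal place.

46.0%

Top: 261 + 22 = 283
Eligible (known): 261 + 22 + 151 + 106 + 11 = 551
e = 551 / (551 + 148) = 551 / 699 = 0.7883
e × U: 0.7883 × 82 = 64.64
Denom: 551 + 64.64 = 615.64
RR4 = 283 / 615.64 = 0.4597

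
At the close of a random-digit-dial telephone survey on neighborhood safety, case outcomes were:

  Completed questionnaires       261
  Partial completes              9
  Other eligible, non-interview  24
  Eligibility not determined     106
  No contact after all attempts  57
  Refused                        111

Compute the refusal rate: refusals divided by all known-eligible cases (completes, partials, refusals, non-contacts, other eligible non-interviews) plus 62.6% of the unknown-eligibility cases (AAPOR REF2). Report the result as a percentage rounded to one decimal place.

Numerator = 111
Determined eligible = 261 + 9 + 111 + 57 + 24 = 462
Eligible share of unknowns = 0.6260 × 106 = 66.36
Base = 462 + 66.36 = 528.36
REF2 = 111 / 528.36 = 0.2101

21.0%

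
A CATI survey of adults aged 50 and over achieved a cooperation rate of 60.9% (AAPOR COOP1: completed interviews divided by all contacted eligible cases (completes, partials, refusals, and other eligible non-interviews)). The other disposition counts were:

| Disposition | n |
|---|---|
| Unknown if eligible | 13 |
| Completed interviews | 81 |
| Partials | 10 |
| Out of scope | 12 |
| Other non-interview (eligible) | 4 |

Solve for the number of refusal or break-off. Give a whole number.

COOP1 = 81 / D = 0.609
D = 81 / 0.609 = 133.0
Remaining denominator categories sum to 95
refusal or break-off = 133.0 − 95 ≈ 38

38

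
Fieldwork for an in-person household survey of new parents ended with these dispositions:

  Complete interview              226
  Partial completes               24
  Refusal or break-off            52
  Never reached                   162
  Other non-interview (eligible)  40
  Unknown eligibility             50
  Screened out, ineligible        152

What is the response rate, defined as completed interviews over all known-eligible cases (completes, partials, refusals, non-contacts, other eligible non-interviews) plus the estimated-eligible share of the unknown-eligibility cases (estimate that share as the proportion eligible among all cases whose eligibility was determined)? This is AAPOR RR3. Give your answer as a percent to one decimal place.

Top = 226
Eligible (known) = 226 + 24 + 52 + 162 + 40 = 504
e = 504 / (504 + 152) = 504 / 656 = 0.7683
e × U = 0.7683 × 50 = 38.41
Denominator = 504 + 38.41 = 542.41
RR3 = 226 / 542.41 = 0.4167

41.7%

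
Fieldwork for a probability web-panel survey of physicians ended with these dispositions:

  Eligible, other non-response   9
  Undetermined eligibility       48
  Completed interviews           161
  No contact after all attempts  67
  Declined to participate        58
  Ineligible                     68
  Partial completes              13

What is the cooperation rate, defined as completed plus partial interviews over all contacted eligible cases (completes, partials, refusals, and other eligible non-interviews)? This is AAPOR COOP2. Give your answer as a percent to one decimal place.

72.2%

Num → 161 + 13 = 174
Base → 161 + 13 + 58 + 9 = 241
COOP2 = 174 / 241 = 0.7220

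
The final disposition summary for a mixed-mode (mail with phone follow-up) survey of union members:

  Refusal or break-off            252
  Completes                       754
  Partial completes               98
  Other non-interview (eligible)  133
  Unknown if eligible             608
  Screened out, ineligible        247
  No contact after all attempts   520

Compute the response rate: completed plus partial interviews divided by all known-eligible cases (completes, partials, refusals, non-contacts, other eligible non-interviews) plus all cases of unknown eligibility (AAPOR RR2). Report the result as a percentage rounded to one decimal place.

Numerator = 754 + 98 = 852
Denominator = 754 + 98 + 252 + 520 + 133 + 608 = 2365
RR2 = 852 / 2365 = 0.3603

36.0%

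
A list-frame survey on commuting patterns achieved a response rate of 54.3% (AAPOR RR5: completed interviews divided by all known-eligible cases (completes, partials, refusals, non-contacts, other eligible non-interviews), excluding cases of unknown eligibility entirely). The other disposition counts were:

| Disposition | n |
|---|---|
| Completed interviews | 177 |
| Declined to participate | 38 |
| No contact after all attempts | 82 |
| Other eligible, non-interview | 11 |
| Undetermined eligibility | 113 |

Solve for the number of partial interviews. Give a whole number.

18

RR5 = 177 / D = 0.543
D = 177 / 0.543 = 326.0
Other denominator terms total 308
partial interviews = 326.0 − 308 ≈ 18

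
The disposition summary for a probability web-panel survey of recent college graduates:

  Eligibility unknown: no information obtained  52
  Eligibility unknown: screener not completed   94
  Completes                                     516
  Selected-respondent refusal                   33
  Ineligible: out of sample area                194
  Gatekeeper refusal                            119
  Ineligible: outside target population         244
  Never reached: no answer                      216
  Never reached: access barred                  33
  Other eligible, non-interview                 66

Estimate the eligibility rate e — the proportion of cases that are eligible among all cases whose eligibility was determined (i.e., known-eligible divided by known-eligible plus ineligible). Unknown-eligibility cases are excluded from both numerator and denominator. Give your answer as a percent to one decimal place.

Refusal or break-off = 119 + 33 = 152
No answer / not reached = 216 + 33 = 249
Unknown eligibility = 94 + 52 = 146
Screened out, ineligible = 244 + 194 = 438
Determined eligible → 516 + 152 + 249 + 66 = 983
e = 983 / (983 + 438) = 983 / 1421 = 0.6918

69.2%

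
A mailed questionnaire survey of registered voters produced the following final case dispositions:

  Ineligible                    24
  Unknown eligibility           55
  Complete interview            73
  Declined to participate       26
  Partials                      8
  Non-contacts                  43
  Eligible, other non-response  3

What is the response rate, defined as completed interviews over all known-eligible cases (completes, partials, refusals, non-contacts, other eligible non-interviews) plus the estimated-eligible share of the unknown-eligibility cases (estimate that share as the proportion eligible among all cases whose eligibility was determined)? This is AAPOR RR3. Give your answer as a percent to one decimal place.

36.4%

Numerator = 73
Known eligible = 73 + 8 + 26 + 43 + 3 = 153
e = 153 / (153 + 24) = 153 / 177 = 0.8644
Eligible share of unknowns = 0.8644 × 55 = 47.54
Denom = 153 + 47.54 = 200.54
RR3 = 73 / 200.54 = 0.3640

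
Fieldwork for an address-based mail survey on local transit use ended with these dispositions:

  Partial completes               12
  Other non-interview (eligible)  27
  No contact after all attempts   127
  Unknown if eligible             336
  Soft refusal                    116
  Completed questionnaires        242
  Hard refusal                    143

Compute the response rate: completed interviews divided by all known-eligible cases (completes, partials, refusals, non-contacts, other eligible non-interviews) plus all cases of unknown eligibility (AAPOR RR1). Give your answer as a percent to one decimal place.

Declined to participate = 143 + 116 = 259
Num: 242
Denom: 242 + 12 + 259 + 127 + 27 + 336 = 1003
RR1 = 242 / 1003 = 0.2413

24.1%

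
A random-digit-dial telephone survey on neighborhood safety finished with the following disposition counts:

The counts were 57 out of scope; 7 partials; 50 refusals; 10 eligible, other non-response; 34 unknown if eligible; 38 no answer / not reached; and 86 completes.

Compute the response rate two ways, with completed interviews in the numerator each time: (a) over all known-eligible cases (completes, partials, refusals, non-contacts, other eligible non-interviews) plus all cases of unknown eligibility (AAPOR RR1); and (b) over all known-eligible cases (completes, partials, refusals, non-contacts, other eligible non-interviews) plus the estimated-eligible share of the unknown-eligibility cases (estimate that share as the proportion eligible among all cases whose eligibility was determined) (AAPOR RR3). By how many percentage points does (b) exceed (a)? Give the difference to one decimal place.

1.4

Num → 86
Base → 86 + 7 + 50 + 38 + 10 + 34 = 225
RR1 = 86 / 225 = 0.3822
Known eligible → 86 + 7 + 50 + 38 + 10 = 191
e = 191 / (191 + 57) = 191 / 248 = 0.7702
e × U → 0.7702 × 34 = 26.19
Base → 191 + 26.19 = 217.19
RR3 = 86 / 217.19 = 0.3960
Difference = 39.60 − 38.22 = 1.38 percentage points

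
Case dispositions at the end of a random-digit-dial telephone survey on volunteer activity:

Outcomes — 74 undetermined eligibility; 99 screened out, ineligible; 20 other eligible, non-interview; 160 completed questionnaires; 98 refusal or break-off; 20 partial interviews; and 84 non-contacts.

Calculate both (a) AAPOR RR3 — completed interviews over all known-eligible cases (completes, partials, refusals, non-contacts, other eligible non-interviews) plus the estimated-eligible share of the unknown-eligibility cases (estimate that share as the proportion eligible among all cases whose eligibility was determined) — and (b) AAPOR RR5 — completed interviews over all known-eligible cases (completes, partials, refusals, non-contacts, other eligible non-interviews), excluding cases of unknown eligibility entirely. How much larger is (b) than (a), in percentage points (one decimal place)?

5.6

Top = 160
Known eligible = 160 + 20 + 98 + 84 + 20 = 382
e = 382 / (382 + 99) = 382 / 481 = 0.7942
Eligible share of unknowns = 0.7942 × 74 = 58.77
Denom = 382 + 58.77 = 440.77
RR3 = 160 / 440.77 = 0.3630
Denom = 160 + 20 + 98 + 84 + 20 = 382
RR5 = 160 / 382 = 0.4188
Difference = 41.88 − 36.30 = 5.58 percentage points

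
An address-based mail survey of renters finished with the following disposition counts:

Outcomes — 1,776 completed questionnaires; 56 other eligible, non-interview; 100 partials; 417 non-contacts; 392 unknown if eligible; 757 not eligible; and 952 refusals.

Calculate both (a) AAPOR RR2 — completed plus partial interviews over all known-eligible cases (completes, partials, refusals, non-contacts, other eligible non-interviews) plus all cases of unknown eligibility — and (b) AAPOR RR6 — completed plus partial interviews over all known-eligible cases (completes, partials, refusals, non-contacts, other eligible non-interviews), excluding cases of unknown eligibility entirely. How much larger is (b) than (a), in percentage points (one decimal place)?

Num → 1776 + 100 = 1876
Denom → 1776 + 100 + 952 + 417 + 56 + 392 = 3693
RR2 = 1876 / 3693 = 0.5080
Denom → 1776 + 100 + 952 + 417 + 56 = 3301
RR6 = 1876 / 3301 = 0.5683
Difference = 56.83 − 50.80 = 6.03 percentage points

6.0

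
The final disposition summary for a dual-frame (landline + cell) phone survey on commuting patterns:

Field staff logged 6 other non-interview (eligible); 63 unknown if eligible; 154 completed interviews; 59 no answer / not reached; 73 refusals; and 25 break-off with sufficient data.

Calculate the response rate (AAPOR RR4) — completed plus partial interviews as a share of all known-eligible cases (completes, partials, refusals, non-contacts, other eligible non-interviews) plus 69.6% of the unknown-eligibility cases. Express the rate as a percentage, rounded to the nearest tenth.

49.6%

Numerator → 154 + 25 = 179
Eligible (known) → 154 + 25 + 73 + 59 + 6 = 317
e × U → 0.6960 × 63 = 43.85
Denom → 317 + 43.85 = 360.85
RR4 = 179 / 360.85 = 0.4961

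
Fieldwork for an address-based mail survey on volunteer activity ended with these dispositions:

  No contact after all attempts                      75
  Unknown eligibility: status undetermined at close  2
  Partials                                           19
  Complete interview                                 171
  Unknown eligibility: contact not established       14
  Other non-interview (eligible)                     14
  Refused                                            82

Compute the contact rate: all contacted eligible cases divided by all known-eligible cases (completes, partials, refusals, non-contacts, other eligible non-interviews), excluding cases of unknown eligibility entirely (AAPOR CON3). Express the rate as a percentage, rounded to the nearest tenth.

Unknown eligibility = 14 + 2 = 16
Numerator = 171 + 19 + 82 + 14 = 286
Base = 171 + 19 + 82 + 75 + 14 = 361
CON3 = 286 / 361 = 0.7922

79.2%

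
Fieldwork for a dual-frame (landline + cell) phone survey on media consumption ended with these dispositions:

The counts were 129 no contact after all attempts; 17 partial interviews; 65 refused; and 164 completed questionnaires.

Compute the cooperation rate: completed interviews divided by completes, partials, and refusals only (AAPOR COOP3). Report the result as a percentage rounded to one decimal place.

Num = 164
Denom = 164 + 17 + 65 = 246
COOP3 = 164 / 246 = 0.6667

66.7%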